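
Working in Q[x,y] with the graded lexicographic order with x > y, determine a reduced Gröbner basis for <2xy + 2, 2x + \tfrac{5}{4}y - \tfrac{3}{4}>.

G = {y^{2} - \tfrac{3}{5}y - \tfrac{8}{5}, x + \tfrac{5}{8}y - \tfrac{3}{8}}

The reduced Gröbner basis is the canonical form of the ideal for this ordering.

f_1 = 2xy + 2, LT = xy.
f_2 = 2x + \tfrac{5}{4}y - \tfrac{3}{4}, LT = x.

S(f_1,f_2): lcm = xy. S = -\tfrac{5}{8}y^{2} + \tfrac{3}{8}y + 1.
  leading term y^{2}: no divisor's leading term divides it; move -\tfrac{5}{8}y^{2} to the remainder.
  leading term y: no divisor's leading term divides it; move \tfrac{3}{8}y to the remainder.
  leading term 1: no divisor's leading term divides it; move 1 to the remainder.
  remainder -\tfrac{5}{8}y^{2} + \tfrac{3}{8}y + 1 ≠ 0; add g_3 = -\tfrac{5}{8}y^{2} + \tfrac{3}{8}y + 1 to the basis.

S(f_1,g_3): lcm = xy^{2}. S = \tfrac{3}{5}xy + \tfrac{8}{5}x + y.
  leading term xy: subtract (\tfrac{3}{10})·f_1 from \tfrac{3}{5}xy + \tfrac{8}{5}x + y → \tfrac{8}{5}x + y - \tfrac{3}{5}
  leading term x: subtract (\tfrac{4}{5})·f_2 from \tfrac{8}{5}x + y - \tfrac{3}{5} → 0
  remainder 0.

S(f_2,g_3): leading monomials are coprime, so the S-polynomial reduces to 0 (Buchberger's first criterion).
Every S-polynomial of the final basis reduces to 0, so we have a Gröbner basis.
Inter-reduce: drop elements whose leading term is divisible by another's, tail-reduce, and make monic.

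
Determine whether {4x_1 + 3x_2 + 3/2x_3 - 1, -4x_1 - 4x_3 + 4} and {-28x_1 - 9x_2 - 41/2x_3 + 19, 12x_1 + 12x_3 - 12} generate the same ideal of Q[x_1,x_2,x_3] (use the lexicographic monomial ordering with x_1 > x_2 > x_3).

Since reduced Gröbner bases are canonical representatives of ideals under a given ordering, it suffices to compute and compare them.
Buchberger on the first generating set:
f_1 = 4x_1 + 3x_2 + 3/2x_3 - 1, LT = x_1.
f_2 = -4x_1 - 4x_3 + 4, LT = x_1.

S(f_1,f_2): lcm = x_1. S = 3/4x_2 - 5/8x_3 + 3/4.
  leading term x_2: no divisor's leading term divides it; move 3/4x_2 to the remainder.
  leading term x_3: no divisor's leading term divides it; move -5/8x_3 to the remainder.
  leading term 1: no divisor's leading term divides it; move 3/4 to the remainder.
  remainder 3/4x_2 - 5/8x_3 + 3/4 ≠ 0; add g_3 = 3/4x_2 - 5/8x_3 + 3/4 to the basis.

The other S-polynomials (S(f_1,g_3), S(f_2,g_3)) all reduce to 0 modulo the current basis, so we have a Gröbner basis.
Inter-reduce: drop elements whose leading term is divisible by another's, tail-reduce, and make monic.
Reduced Gröbner basis: {x_1 + x_3 - 1, x_2 - 5/6x_3 + 1}.

Buchberger on the second generating set:
h_1 = -28x_1 - 9x_2 - 41/2x_3 + 19, LT = x_1.
h_2 = 12x_1 + 12x_3 - 12, LT = x_1.

S(h_1,h_2): lcm = x_1. S = 9/28x_2 - 15/56x_3 + 9/28.
  leading term x_2: no divisor's leading term divides it; move 9/28x_2 to the remainder.
  leading term x_3: no divisor's leading term divides it; move -15/56x_3 to the remainder.
  leading term 1: no divisor's leading term divides it; move 9/28 to the remainder.
  remainder 9/28x_2 - 15/56x_3 + 9/28 ≠ 0; add k_3 = 9/28x_2 - 15/56x_3 + 9/28 to the basis.

The other S-polynomials (S(h_1,k_3), S(h_2,k_3)) all reduce to 0 modulo the current basis, so we have a Gröbner basis.
Inter-reduce: drop elements whose leading term is divisible by another's, tail-reduce, and make monic.
Reduced Gröbner basis: {x_1 + x_3 - 1, x_2 - 5/6x_3 + 1}.

Same reduced basis, so the two generating sets span the same ideal.
The same test decides containment: I ⊆ J iff every generator of I reduces to 0 modulo a Gröbner basis of J.

Yes, the ideals are equal.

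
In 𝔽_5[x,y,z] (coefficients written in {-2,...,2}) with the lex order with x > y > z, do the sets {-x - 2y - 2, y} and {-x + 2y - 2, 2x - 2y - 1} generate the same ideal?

Equality of ideals is decidable: compute both reduced Gröbner bases (unique for the ordering) and check whether they agree.
Buchberger on the first generating set:
f_1 = -x - 2y - 2, LT = x.
f_2 = y, LT = y.

S(f_1,f_2): leading monomials are coprime, so the S-polynomial reduces to 0 (Buchberger's first criterion).
Every S-polynomial of the final basis reduces to 0, so we have a Gröbner basis.
Inter-reduce: drop elements whose leading term is divisible by another's, tail-reduce, and make monic.
Reduced Gröbner basis: {x + 2, y}.

Buchberger on the second generating set:
h_1 = -x + 2y - 2, LT = x.
h_2 = 2x - 2y - 1, LT = x.

S(h_1,h_2): lcm = x. S = -y.
  leading term y: no divisor's leading term divides it; move -y to the remainder.
  remainder -y ≠ 0; add k_3 = -y to the basis.

S(h_1,k_3): leading monomials are coprime, so the S-polynomial reduces to 0 (Buchberger's first criterion).
S(h_2,k_3): leading monomials are coprime, so the S-polynomial reduces to 0 (Buchberger's first criterion).
Every S-polynomial of the final basis reduces to 0, so we have a Gröbner basis.
Inter-reduce: drop elements whose leading term is divisible by another's, tail-reduce, and make monic.
Reduced Gröbner basis: {x + 2, y}.

The two bases agree; hence the ideals are identical.

Yes, the ideals are equal.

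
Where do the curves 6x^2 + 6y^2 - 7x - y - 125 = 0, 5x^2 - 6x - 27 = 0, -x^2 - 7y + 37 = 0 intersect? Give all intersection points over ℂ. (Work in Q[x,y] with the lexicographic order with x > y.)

Compute a lex Gröbner basis by Buchberger's algorithm.
f_1 = 6x^2 - 7x + 6y^2 - y - 125, LT = x^2.
f_2 = 5x^2 - 6x - 27, LT = x^2.
f_3 = -x^2 - 7y + 37, LT = x^2.

S(f_1,f_2): lcm = x^2. S = 1/30x + y^2 - 1/6y - 463/30.
  reduce S modulo (f_1, f_2, f_3):
  remainder 1/30x + y^2 - 1/6y - 463/30 ≠ 0; add h_4 = 1/30x + y^2 - 1/6y - 463/30 to the basis.

S(f_1,f_3): lcm = x^2. S = -7/6x + y^2 - 43/6y + 97/6.
  reduce S modulo (f_1, f_2, f_3, h_4):
  remainder 36y^2 - 13y - 524 ≠ 0; add h_5 = 36y^2 - 13y - 524 to the basis.

S(f_1,h_4): lcm = x^2. S = -30xy^2 + 5xy + 2771/6x + y^2 - 1/6y - 125/6.
  reduce S modulo (f_1, f_2, f_3, h_4, h_5):
  remainder -373163/1296y + 373163/324 ≠ 0; add h_6 = -373163/1296y + 373163/324 to the basis.

The other S-polynomials (S(f_2,f_3), S(f_2,h_4), S(f_3,h_4), S(f_1,h_5), S(f_2,h_5), S(f_3,h_5), S(h_4,h_5), S(f_1,h_6), S(f_2,h_6), S(f_3,h_6), S(h_4,h_6), S(h_5,h_6)) all reduce to 0 modulo the current basis, so we have a Gröbner basis.
Inter-reduce: drop elements whose leading term is divisible by another's, tail-reduce, and make monic.
Reduced Gröbner basis: {x - 3, y - 4}.

Elimination: the polynomial y - 4 lies in the elimination ideal for y, so y ∈ {4}. For each such y, the remaining basis elements (now univariate) give the rest of the solution.
  y = 4: the earlier basis element becomes x - 3 = 0, giving x = 3 — point (3, 4).

{(3, 4)}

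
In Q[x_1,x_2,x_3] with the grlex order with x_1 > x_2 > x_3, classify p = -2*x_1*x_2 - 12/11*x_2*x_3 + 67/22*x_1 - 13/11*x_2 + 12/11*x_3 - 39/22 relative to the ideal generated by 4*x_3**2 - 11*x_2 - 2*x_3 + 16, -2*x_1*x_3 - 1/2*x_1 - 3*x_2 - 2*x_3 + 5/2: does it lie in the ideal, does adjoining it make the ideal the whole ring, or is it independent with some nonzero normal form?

First compute the reduced Gröbner basis of I by Buchberger's algorithm.
f_1 = 4*x_3**2 - 11*x_2 - 2*x_3 + 16, LT = x_3**2.
f_2 = -2*x_1*x_3 - 1/2*x_1 - 3*x_2 - 2*x_3 + 5/2, LT = x_1*x_3.

S(f_1,f_2): lcm = x_1*x_3**2. S = -11/4*x_1*x_2 - 3/4*x_1*x_3 - 3/2*x_2*x_3 - x_3**2 + 4*x_1 + 5/4*x_3.
  leading term x_1*x_2: no divisor's leading term divides it; move -11/4*x_1*x_2 to the remainder.
  leading term x_1*x_3: subtract (3/8)·f_2 from -3/4*x_1*x_3 - 3/2*x_2*x_3 - x_3**2 + 4*x_1 + 5/4*x_3 → -3/2*x_2*x_3 - x_3**2 + 67/16*x_1 + 9/8*x_2 + 2*x_3 - 15/16
  leading term x_2*x_3: no divisor's leading term divides it; move -3/2*x_2*x_3 to the remainder.
  leading term x_3**2: subtract (-1/4)·f_1 from -x_3**2 + 67/16*x_1 + 9/8*x_2 + 2*x_3 - 15/16 → 67/16*x_1 - 13/8*x_2 + 3/2*x_3 + 49/16
  leading term x_1: no divisor's leading term divides it; move 67/16*x_1 to the remainder.
  leading term x_2: no divisor's leading term divides it; move -13/8*x_2 to the remainder.
  leading term x_3: no divisor's leading term divides it; move 3/2*x_3 to the remainder.
  leading term 1: no divisor's leading term divides it; move 49/16 to the remainder.
  remainder -11/4*x_1*x_2 - 3/2*x_2*x_3 + 67/16*x_1 - 13/8*x_2 + 3/2*x_3 + 49/16 ≠ 0; add h_3 = -11/4*x_1*x_2 - 3/2*x_2*x_3 + 67/16*x_1 - 13/8*x_2 + 3/2*x_3 + 49/16 to the basis.

The other S-polynomials (S(f_1,h_3), S(f_2,h_3)) all reduce to 0 modulo the current basis, so we have a Gröbner basis.
Inter-reduce: drop elements whose leading term is divisible by another's, tail-reduce, and make monic.
Reduced Gröbner basis: {x_1*x_2 + 6/11*x_2*x_3 - 67/44*x_1 + 13/22*x_2 - 6/11*x_3 - 49/44, x_1*x_3 + 1/4*x_1 + 3/2*x_2 + x_3 - 5/4, x_3**2 - 11/4*x_2 - 1/2*x_3 + 4}.
Label its elements g_1 = x_1*x_2 + 6/11*x_2*x_3 - 67/44*x_1 + 13/22*x_2 - 6/11*x_3 - 49/44, g_2 = x_1*x_3 + 1/4*x_1 + 3/2*x_2 + x_3 - 5/4, g_3 = x_3**2 - 11/4*x_2 - 1/2*x_3 + 4.

Reduce p = -2*x_1*x_2 - 12/11*x_2*x_3 + 67/22*x_1 - 13/11*x_2 + 12/11*x_3 - 39/22 modulo G:
  leading term x_1*x_2: subtract (-2)·g_1 from -2*x_1*x_2 - 12/11*x_2*x_3 + 67/22*x_1 - 13/11*x_2 + 12/11*x_3 - 39/22 → -4
  leading term 1: no divisor's leading term divides it; move -4 to the remainder.
  normal form = -4.
The normal form is nonzero, so p ∉ I. Since p minus its normal form lies in I, I + (p) = I + (r) where r = -4; decide whether this ideal is the whole ring.
Here r = -4 is a nonzero constant, hence a unit: 1 ∈ I + (p), the Gröbner basis of I + (p) is {1}, and the enlarged system has no common solution — adjoining p is inconsistent.

Adjoining -2*x_1*x_2 - 12/11*x_2*x_3 + 67/22*x_1 - 13/11*x_2 + 12/11*x_3 - 39/22 makes the ideal the whole ring: the system is inconsistent.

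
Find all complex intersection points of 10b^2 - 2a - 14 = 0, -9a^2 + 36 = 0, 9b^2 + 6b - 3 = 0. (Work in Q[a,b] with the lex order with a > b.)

{(-2, -1)}

Compute a lex Gröbner basis by Buchberger's algorithm.
f_1 = -2a + 10b^2 - 14, LT = a.
f_2 = -9a^2 + 36, LT = a^2.
f_3 = 9b^2 + 6b - 3, LT = b^2.

S(f_1,f_2): lcm = a^2. S = -5ab^2 + 7a + 4.
  leading term ab^2: subtract (5/2b^2)·f_1 from -5ab^2 + 7a + 4 → 7a - 25b^4 + 35b^2 + 4
  leading term a: subtract (-7/2)·f_1 from 7a - 25b^4 + 35b^2 + 4 → -25b^4 + 70b^2 - 45
  leading term b^4: subtract (-25/9b^2)·f_3 from -25b^4 + 70b^2 - 45 → 50/3b^3 + 185/3b^2 - 45
  leading term b^3: subtract (50/27b)·f_3 from 50/3b^3 + 185/3b^2 - 45 → 455/9b^2 + 50/9b - 45
  leading term b^2: subtract (455/81)·f_3 from 455/9b^2 + 50/9b - 45 → -760/27b - 760/27
  leading term b: no divisor's leading term divides it; move -760/27b to the remainder.
  leading term 1: no divisor's leading term divides it; move -760/27 to the remainder.
  remainder -760/27b - 760/27 ≠ 0; add h_4 = -760/27b - 760/27 to the basis.

The other S-polynomials (S(f_1,f_3), S(f_2,f_3), S(f_1,h_4), S(f_2,h_4), S(f_3,h_4)) all reduce to 0 modulo the current basis, so we have a Gröbner basis.
Inter-reduce: drop elements whose leading term is divisible by another's, tail-reduce, and make monic.
Reduced Gröbner basis: {a + 2, b + 1}.

Elimination: the polynomial b + 1 lies in the elimination ideal for b, so b ∈ {-1}. For each such b, the remaining basis elements (now univariate) give the rest of the solution.
  b = -1: the earlier basis element becomes a + 2 = 0, giving a = -2 — point (-2, -1).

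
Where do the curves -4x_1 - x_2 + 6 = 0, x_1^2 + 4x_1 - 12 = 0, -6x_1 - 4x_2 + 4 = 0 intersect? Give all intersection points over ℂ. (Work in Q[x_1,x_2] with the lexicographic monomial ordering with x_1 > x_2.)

Compute a lex Gröbner basis by Buchberger's algorithm.
f_1 = -4x_1 - x_2 + 6, LT = x_1.
f_2 = x_1^2 + 4x_1 - 12, LT = x_1^2.
f_3 = -6x_1 - 4x_2 + 4, LT = x_1.

S(f_1,f_2): lcm = x_1^2. S = 1/4x_1x_2 - 11/2x_1 + 12.
  reduce S modulo (f_1, f_2, f_3):
  remainder -1/16x_2^2 + 7/4x_2 + 15/4 ≠ 0; add h_4 = -1/16x_2^2 + 7/4x_2 + 15/4 to the basis.

S(f_1,f_3): lcm = x_1. S = -5/12x_2 - 5/6.
  reduce S modulo (f_1, f_2, f_3, h_4):
  remainder -5/12x_2 - 5/6 ≠ 0; add h_5 = -5/12x_2 - 5/6 to the basis.

The other S-polynomials (S(f_2,f_3), S(f_1,h_4), S(f_2,h_4), S(f_3,h_4), S(f_1,h_5), S(f_2,h_5), S(f_3,h_5), S(h_4,h_5)) all reduce to 0 modulo the current basis, so we have a Gröbner basis.
Inter-reduce: drop elements whose leading term is divisible by another's, tail-reduce, and make monic.
Reduced Gröbner basis: {x_1 - 2, x_2 + 2}.

The lex basis is triangular: the last element involves only x_2. Solving x_2 + 2 = 0 gives x_2 ∈ {-2}; substituting each value into the earlier elements determines the remaining variables.
  x_2 = -2: the earlier basis element becomes x_1 - 2 = 0, giving x_1 = 2 — point (2, -2).
Zero-dimensionality of the ideal guarantees finitely many solutions over ℂ.

{(2, -2)}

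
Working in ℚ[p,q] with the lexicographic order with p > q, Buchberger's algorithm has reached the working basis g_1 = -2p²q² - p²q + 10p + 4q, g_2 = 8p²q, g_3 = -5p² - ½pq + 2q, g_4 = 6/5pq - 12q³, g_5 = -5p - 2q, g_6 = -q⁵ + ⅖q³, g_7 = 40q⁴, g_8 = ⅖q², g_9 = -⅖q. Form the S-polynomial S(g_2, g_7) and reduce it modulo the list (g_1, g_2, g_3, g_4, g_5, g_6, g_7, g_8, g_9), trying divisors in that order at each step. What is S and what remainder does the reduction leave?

S(g_2, g_7) = 0; remainder on division = 0.

lcm(LM(g_2), LM(g_7)) = p²q⁴.
S = (lcm/LT(g_2))·g_2 − (lcm/LT(g_7))·g_7 = 0.
Reduce S modulo (g_1, g_2, g_3, g_4, g_5, g_6, g_7, g_8, g_9) in that order:
The remainder is 0, so this S-polynomial contributes no new basis element.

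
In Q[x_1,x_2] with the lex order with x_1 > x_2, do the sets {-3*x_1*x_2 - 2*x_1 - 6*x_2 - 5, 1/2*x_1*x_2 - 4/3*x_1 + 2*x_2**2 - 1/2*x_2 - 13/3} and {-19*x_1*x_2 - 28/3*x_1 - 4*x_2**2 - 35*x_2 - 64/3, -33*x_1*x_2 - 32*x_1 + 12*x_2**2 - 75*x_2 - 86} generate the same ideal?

Yes, the ideals are equal.

Since reduced Gröbner bases are canonical representatives of ideals under a given ordering, it suffices to compute and compare them.
Buchberger on the first generating set:
f_1 = -3*x_1*x_2 - 2*x_1 - 6*x_2 - 5, LT = x_1*x_2.
f_2 = 1/2*x_1*x_2 - 4/3*x_1 + 2*x_2**2 - 1/2*x_2 - 13/3, LT = x_1*x_2.

S(f_1,f_2): lcm = x_1*x_2. S = 10/3*x_1 - 4*x_2**2 + 3*x_2 + 31/3.
  leading term x_1: no divisor's leading term divides it; move 10/3*x_1 to the remainder.
  leading term x_2**2: no divisor's leading term divides it; move -4*x_2**2 to the remainder.
  leading term x_2: no divisor's leading term divides it; move 3*x_2 to the remainder.
  leading term 1: no divisor's leading term divides it; move 31/3 to the remainder.
  remainder 10/3*x_1 - 4*x_2**2 + 3*x_2 + 31/3 ≠ 0; add g_3 = 10/3*x_1 - 4*x_2**2 + 3*x_2 + 31/3 to the basis.

S(f_1,g_3): lcm = x_1*x_2. S = 2/3*x_1 + 6/5*x_2**3 - 9/10*x_2**2 - 11/10*x_2 + 5/3.
  leading term x_1: subtract (1/5)·g_3 from 2/3*x_1 + 6/5*x_2**3 - 9/10*x_2**2 - 11/10*x_2 + 5/3 → 6/5*x_2**3 - 1/10*x_2**2 - 17/10*x_2 - 2/5
  leading term x_2**3: no divisor's leading term divides it; move 6/5*x_2**3 to the remainder.
  leading term x_2**2: no divisor's leading term divides it; move -1/10*x_2**2 to the remainder.
  leading term x_2: no divisor's leading term divides it; move -17/10*x_2 to the remainder.
  leading term 1: no divisor's leading term divides it; move -2/5 to the remainder.
  remainder 6/5*x_2**3 - 1/10*x_2**2 - 17/10*x_2 - 2/5 ≠ 0; add g_4 = 6/5*x_2**3 - 1/10*x_2**2 - 17/10*x_2 - 2/5 to the basis.

The other S-polynomials (S(f_2,g_3), S(f_1,g_4), S(f_2,g_4), S(g_3,g_4)) all reduce to 0 modulo the current basis, so we have a Gröbner basis.
Inter-reduce: drop elements whose leading term is divisible by another's, tail-reduce, and make monic.
Reduced Gröbner basis: {x_1 - 6/5*x_2**2 + 9/10*x_2 + 31/10, x_2**3 - 1/12*x_2**2 - 17/12*x_2 - 1/3}.

Buchberger on the second generating set:
h_1 = -19*x_1*x_2 - 28/3*x_1 - 4*x_2**2 - 35*x_2 - 64/3, LT = x_1*x_2.
h_2 = -33*x_1*x_2 - 32*x_1 + 12*x_2**2 - 75*x_2 - 86, LT = x_1*x_2.

S(h_1,h_2): lcm = x_1*x_2. S = -100/209*x_1 + 120/209*x_2**2 - 90/209*x_2 - 310/209.
  leading term x_1: no divisor's leading term divides it; move -100/209*x_1 to the remainder.
  leading term x_2**2: no divisor's leading term divides it; move 120/209*x_2**2 to the remainder.
  leading term x_2: no divisor's leading term divides it; move -90/209*x_2 to the remainder.
  leading term 1: no divisor's leading term divides it; move -310/209 to the remainder.
  remainder -100/209*x_1 + 120/209*x_2**2 - 90/209*x_2 - 310/209 ≠ 0; add k_3 = -100/209*x_1 + 120/209*x_2**2 - 90/209*x_2 - 310/209 to the basis.

S(h_1,k_3): lcm = x_1*x_2. S = 28/57*x_1 + 6/5*x_2**3 - 131/190*x_2**2 - 239/190*x_2 + 64/57.
  leading term x_1: subtract (-77/75)·k_3 from 28/57*x_1 + 6/5*x_2**3 - 131/190*x_2**2 - 239/190*x_2 + 64/57 → 6/5*x_2**3 - 1/10*x_2**2 - 17/10*x_2 - 2/5
  leading term x_2**3: no divisor's leading term divides it; move 6/5*x_2**3 to the remainder.
  leading term x_2**2: no divisor's leading term divides it; move -1/10*x_2**2 to the remainder.
  leading term x_2: no divisor's leading term divides it; move -17/10*x_2 to the remainder.
  leading term 1: no divisor's leading term divides it; move -2/5 to the remainder.
  remainder 6/5*x_2**3 - 1/10*x_2**2 - 17/10*x_2 - 2/5 ≠ 0; add k_4 = 6/5*x_2**3 - 1/10*x_2**2 - 17/10*x_2 - 2/5 to the basis.

The other S-polynomials (S(h_2,k_3), S(h_1,k_4), S(h_2,k_4), S(k_3,k_4)) all reduce to 0 modulo the current basis, so we have a Gröbner basis.
Inter-reduce: drop elements whose leading term is divisible by another's, tail-reduce, and make monic.
Reduced Gröbner basis: {x_1 - 6/5*x_2**2 + 9/10*x_2 + 31/10, x_2**3 - 1/12*x_2**2 - 17/12*x_2 - 1/3}.

Same reduced basis, so the two generating sets span the same ideal.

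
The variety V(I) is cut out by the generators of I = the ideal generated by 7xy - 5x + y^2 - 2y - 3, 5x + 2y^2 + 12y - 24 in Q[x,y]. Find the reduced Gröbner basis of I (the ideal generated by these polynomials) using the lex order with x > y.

f_1 = 7xy - 5x + y^2 - 2y - 3, LT = xy.
f_2 = 5x + 2y^2 + 12y - 24, LT = x.

S(f_1,f_2): lcm = xy. S = -5/7x - 2/5y^3 - 79/35y^2 + 158/35y - 3/7.
  leading term x: subtract (-1/7)·f_2 from -5/7x - 2/5y^3 - 79/35y^2 + 158/35y - 3/7 → -2/5y^3 - 69/35y^2 + 218/35y - 27/7
  leading term y^3: no divisor's leading term divides it; move -2/5y^3 to the remainder.
  leading term y^2: no divisor's leading term divides it; move -69/35y^2 to the remainder.
  leading term y: no divisor's leading term divides it; move 218/35y to the remainder.
  leading term 1: no divisor's leading term divides it; move -27/7 to the remainder.
  remainder -2/5y^3 - 69/35y^2 + 218/35y - 27/7 ≠ 0; add g_3 = -2/5y^3 - 69/35y^2 + 218/35y - 27/7 to the basis.

The other S-polynomials (S(f_1,g_3), S(f_2,g_3)) all reduce to 0 modulo the current basis, so we have a Gröbner basis.
Inter-reduce: drop elements whose leading term is divisible by another's, tail-reduce, and make monic.

G = {x + 2/5y^2 + 12/5y - 24/5, y^3 + 69/14y^2 - 109/7y + 135/14}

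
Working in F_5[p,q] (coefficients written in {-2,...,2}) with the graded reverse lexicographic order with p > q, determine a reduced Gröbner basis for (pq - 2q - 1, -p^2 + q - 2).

G = {p^2 - q + 2, pq - 2q - 1, q^2 - p - q - 2}

f_1 = pq - 2q - 1, LT = pq.
f_2 = -p^2 + q - 2, LT = p^2.

S(f_1,f_2): lcm = p^2q. S = -2pq + q^2 - p - 2q.
  leading term pq: subtract (-2)·f_1 from -2pq + q^2 - p - 2q → q^2 - p - q - 2
  leading term q^2: no divisor's leading term divides it; move q^2 to the remainder.
  leading term p: no divisor's leading term divides it; move -p to the remainder.
  leading term q: no divisor's leading term divides it; move -q to the remainder.
  leading term 1: no divisor's leading term divides it; move -2 to the remainder.
  remainder q^2 - p - q - 2 ≠ 0; add g_3 = q^2 - p - q - 2 to the basis.

The other S-polynomials (S(f_1,g_3), S(f_2,g_3)) all reduce to 0 modulo the current basis, so we have a Gröbner basis.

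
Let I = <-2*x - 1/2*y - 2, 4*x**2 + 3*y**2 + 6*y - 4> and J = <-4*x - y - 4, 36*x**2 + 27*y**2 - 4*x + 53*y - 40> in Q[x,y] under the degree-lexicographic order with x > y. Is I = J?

Since reduced Gröbner bases are canonical representatives of ideals under a given ordering, it suffices to compute and compare them.
Buchberger on the first generating set:
f_1 = -2*x - 1/2*y - 2, LT = x.
f_2 = 4*x**2 + 3*y**2 + 6*y - 4, LT = x**2.

S(f_1,f_2): lcm = x**2. S = 1/4*x*y - 3/4*y**2 + x - 3/2*y + 1.
  leading term x*y: subtract (-1/8*y)·f_1 from 1/4*x*y - 3/4*y**2 + x - 3/2*y + 1 → -13/16*y**2 + x - 7/4*y + 1
  leading term y**2: no divisor's leading term divides it; move -13/16*y**2 to the remainder.
  leading term x: subtract (-1/2)·f_1 from x - 7/4*y + 1 → -2*y
  leading term y: no divisor's leading term divides it; move -2*y to the remainder.
  remainder -13/16*y**2 - 2*y ≠ 0; add g_3 = -13/16*y**2 - 2*y to the basis.

S(f_1,g_3): leading monomials are coprime, so the S-polynomial reduces to 0 (Buchberger's first criterion).
S(f_2,g_3): leading monomials are coprime, so the S-polynomial reduces to 0 (Buchberger's first criterion).
Every S-polynomial of the final basis reduces to 0, so we have a Gröbner basis.
Inter-reduce: drop elements whose leading term is divisible by another's, tail-reduce, and make monic.
Reduced Gröbner basis: {y**2 + 32/13*y, x + 1/4*y + 1}.

Buchberger on the second generating set:
h_1 = -4*x - y - 4, LT = x.
h_2 = 36*x**2 + 27*y**2 - 4*x + 53*y - 40, LT = x**2.

S(h_1,h_2): lcm = x**2. S = 1/4*x*y - 3/4*y**2 + 10/9*x - 53/36*y + 10/9.
  leading term x*y: subtract (-1/16*y)·h_1 from 1/4*x*y - 3/4*y**2 + 10/9*x - 53/36*y + 10/9 → -13/16*y**2 + 10/9*x - 31/18*y + 10/9
  leading term y**2: no divisor's leading term divides it; move -13/16*y**2 to the remainder.
  leading term x: subtract (-5/18)·h_1 from 10/9*x - 31/18*y + 10/9 → -2*y
  leading term y: no divisor's leading term divides it; move -2*y to the remainder.
  remainder -13/16*y**2 - 2*y ≠ 0; add k_3 = -13/16*y**2 - 2*y to the basis.

S(h_1,k_3): leading monomials are coprime, so the S-polynomial reduces to 0 (Buchberger's first criterion).
S(h_2,k_3): leading monomials are coprime, so the S-polynomial reduces to 0 (Buchberger's first criterion).
Every S-polynomial of the final basis reduces to 0, so we have a Gröbner basis.
Inter-reduce: drop elements whose leading term is divisible by another's, tail-reduce, and make monic.
Reduced Gröbner basis: {y**2 + 32/13*y, x + 1/4*y + 1}.

The two bases agree; hence the ideals are identical.

Yes, the ideals are equal.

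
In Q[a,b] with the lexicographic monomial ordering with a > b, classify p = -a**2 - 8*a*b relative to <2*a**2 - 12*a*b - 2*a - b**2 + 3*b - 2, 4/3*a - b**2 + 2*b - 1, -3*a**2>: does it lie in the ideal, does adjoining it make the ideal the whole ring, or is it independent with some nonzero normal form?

First compute the reduced Gröbner basis of I by Buchberger's algorithm.
f_1 = 2*a**2 - 12*a*b - 2*a - b**2 + 3*b - 2, LT = a**2.
f_2 = 4/3*a - b**2 + 2*b - 1, LT = a.
f_3 = -3*a**2, LT = a**2.

S(f_1,f_2): lcm = a**2. S = 3/4*a*b**2 - 15/2*a*b - 1/4*a - 1/2*b**2 + 3/2*b - 1.
  leading term a*b**2: subtract (9/16*b**2)·f_2 from 3/4*a*b**2 - 15/2*a*b - 1/4*a - 1/2*b**2 + 3/2*b - 1 → -15/2*a*b - 1/4*a + 9/16*b**4 - 9/8*b**3 + 1/16*b**2 + 3/2*b - 1
  leading term a*b: subtract (-45/8*b)·f_2 from -15/2*a*b - 1/4*a + 9/16*b**4 - 9/8*b**3 + 1/16*b**2 + 3/2*b - 1 → -1/4*a + 9/16*b**4 - 27/4*b**3 + 181/16*b**2 - 33/8*b - 1
  leading term a: subtract (-3/16)·f_2 from -1/4*a + 9/16*b**4 - 27/4*b**3 + 181/16*b**2 - 33/8*b - 1 → 9/16*b**4 - 27/4*b**3 + 89/8*b**2 - 15/4*b - 19/16
  leading term b**4: no divisor's leading term divides it; move 9/16*b**4 to the remainder.
  leading term b**3: no divisor's leading term divides it; move -27/4*b**3 to the remainder.
  leading term b**2: no divisor's leading term divides it; move 89/8*b**2 to the remainder.
  leading term b: no divisor's leading term divides it; move -15/4*b to the remainder.
  leading term 1: no divisor's leading term divides it; move -19/16 to the remainder.
  remainder 9/16*b**4 - 27/4*b**3 + 89/8*b**2 - 15/4*b - 19/16 ≠ 0; add h_4 = 9/16*b**4 - 27/4*b**3 + 89/8*b**2 - 15/4*b - 19/16 to the basis.

S(f_1,f_3): lcm = a**2. S = -6*a*b - a - 1/2*b**2 + 3/2*b - 1.
  leading term a*b: subtract (-9/2*b)·f_2 from -6*a*b - a - 1/2*b**2 + 3/2*b - 1 → -a - 9/2*b**3 + 17/2*b**2 - 3*b - 1
  leading term a: subtract (-3/4)·f_2 from -a - 9/2*b**3 + 17/2*b**2 - 3*b - 1 → -9/2*b**3 + 31/4*b**2 - 3/2*b - 7/4
  leading term b**3: no divisor's leading term divides it; move -9/2*b**3 to the remainder.
  leading term b**2: no divisor's leading term divides it; move 31/4*b**2 to the remainder.
  leading term b: no divisor's leading term divides it; move -3/2*b to the remainder.
  leading term 1: no divisor's leading term divides it; move -7/4 to the remainder.
  remainder -9/2*b**3 + 31/4*b**2 - 3/2*b - 7/4 ≠ 0; add h_5 = -9/2*b**3 + 31/4*b**2 - 3/2*b - 7/4 to the basis.

S(h_4,h_5): lcm = b**4. S = -185/18*b**3 + 175/9*b**2 - 127/18*b - 19/9.
  leading term b**3: subtract (185/81)·h_5 from -185/18*b**3 + 175/9*b**2 - 127/18*b - 19/9 → 565/324*b**2 - 98/27*b + 611/324
  leading term b**2: no divisor's leading term divides it; move 565/324*b**2 to the remainder.
  leading term b: no divisor's leading term divides it; move -98/27*b to the remainder.
  leading term 1: no divisor's leading term divides it; move 611/324 to the remainder.
  remainder 565/324*b**2 - 98/27*b + 611/324 ≠ 0; add h_6 = 565/324*b**2 - 98/27*b + 611/324 to the basis.

S(h_4,h_6): lcm = b**4. S = -5604/565*b**3 + 95071/5085*b**2 - 20/3*b - 19/9.
  leading term b**3: subtract (3736/1695)·h_5 from -5604/565*b**3 + 95071/5085*b**2 - 20/3*b - 19/9 → 8209/5085*b**2 - 5696/1695*b + 8879/5085
  leading term b**2: subtract (295524/319225)·h_6 from 8209/5085*b**2 - 5696/1695*b + 8879/5085 → -104/319225*b + 104/319225
  leading term b: no divisor's leading term divides it; move -104/319225*b to the remainder.
  leading term 1: no divisor's leading term divides it; move 104/319225 to the remainder.
  remainder -104/319225*b + 104/319225 ≠ 0; add h_7 = -104/319225*b + 104/319225 to the basis.

The other S-polynomials (S(f_2,f_3), S(f_1,h_4), S(f_2,h_4), S(f_3,h_4), S(f_1,h_5), S(f_2,h_5), S(f_3,h_5), S(f_1,h_6), S(f_2,h_6), S(f_3,h_6), S(h_5,h_6), S(f_1,h_7), S(f_2,h_7), S(f_3,h_7), S(h_4,h_7), S(h_5,h_7), S(h_6,h_7)) all reduce to 0 modulo the current basis, so we have a Gröbner basis.
Inter-reduce: drop elements whose leading term is divisible by another's, tail-reduce, and make monic.
Reduced Gröbner basis: {a, b - 1}.
Label its elements g_1 = a, g_2 = b - 1.

Reduce p = -a**2 - 8*a*b modulo G:
  leading term a**2: subtract (-a)·g_1 from -a**2 - 8*a*b → -8*a*b
  leading term a*b: subtract (-8*b)·g_1 from -8*a*b → 0
  normal form = 0.
Since the normal form is 0, p ∈ I.

-a**2 - 8*a*b lies in I (it reduces to 0).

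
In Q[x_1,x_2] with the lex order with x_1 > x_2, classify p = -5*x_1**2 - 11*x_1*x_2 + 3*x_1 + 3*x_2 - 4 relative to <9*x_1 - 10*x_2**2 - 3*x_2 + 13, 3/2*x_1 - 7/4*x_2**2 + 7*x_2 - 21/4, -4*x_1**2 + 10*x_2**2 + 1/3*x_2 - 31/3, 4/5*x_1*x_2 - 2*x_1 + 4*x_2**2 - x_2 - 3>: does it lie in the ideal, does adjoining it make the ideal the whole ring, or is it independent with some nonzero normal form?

Adjoining -5*x_1**2 - 11*x_1*x_2 + 3*x_1 + 3*x_2 - 4 makes the ideal the whole ring: the system is inconsistent.

First compute the reduced Gröbner basis of I by Buchberger's algorithm.
f_1 = 9*x_1 - 10*x_2**2 - 3*x_2 + 13, LT = x_1.
f_2 = 3/2*x_1 - 7/4*x_2**2 + 7*x_2 - 21/4, LT = x_1.
f_3 = -4*x_1**2 + 10*x_2**2 + 1/3*x_2 - 31/3, LT = x_1**2.
f_4 = 4/5*x_1*x_2 - 2*x_1 + 4*x_2**2 - x_2 - 3, LT = x_1*x_2.

S(f_1,f_2): lcm = x_1. S = 1/18*x_2**2 - 5*x_2 + 89/18.
  leading term x_2**2: no divisor's leading term divides it; move 1/18*x_2**2 to the remainder.
  leading term x_2: no divisor's leading term divides it; move -5*x_2 to the remainder.
  leading term 1: no divisor's leading term divides it; move 89/18 to the remainder.
  remainder 1/18*x_2**2 - 5*x_2 + 89/18 ≠ 0; add h_5 = 1/18*x_2**2 - 5*x_2 + 89/18 to the basis.

S(f_1,f_3): lcm = x_1**2. S = -10/9*x_1*x_2**2 - 1/3*x_1*x_2 + 13/9*x_1 + 5/2*x_2**2 + 1/12*x_2 - 31/12.
  leading term x_1*x_2**2: subtract (-10/81*x_2**2)·f_1 from -10/9*x_1*x_2**2 - 1/3*x_1*x_2 + 13/9*x_1 + 5/2*x_2**2 + 1/12*x_2 - 31/12 → -1/3*x_1*x_2 + 13/9*x_1 - 100/81*x_2**4 - 10/27*x_2**3 + 665/162*x_2**2 + 1/12*x_2 - 31/12
  leading term x_1*x_2: subtract (-1/27*x_2)·f_1 from -1/3*x_1*x_2 + 13/9*x_1 - 100/81*x_2**4 - 10/27*x_2**3 + 665/162*x_2**2 + 1/12*x_2 - 31/12 → 13/9*x_1 - 100/81*x_2**4 - 20/27*x_2**3 + 647/162*x_2**2 + 61/108*x_2 - 31/12
  leading term x_1: subtract (13/81)·f_1 from 13/9*x_1 - 100/81*x_2**4 - 20/27*x_2**3 + 647/162*x_2**2 + 61/108*x_2 - 31/12 → -100/81*x_2**4 - 20/27*x_2**3 + 907/162*x_2**2 + 113/108*x_2 - 1513/324
  leading term x_2**4: subtract (-200/9*x_2**2)·h_5 from -100/81*x_2**4 - 20/27*x_2**3 + 907/162*x_2**2 + 113/108*x_2 - 1513/324 → -3020/27*x_2**3 + 18707/162*x_2**2 + 113/108*x_2 - 1513/324
  leading term x_2**3: subtract (-6040/3*x_2)·h_5 from -3020/27*x_2**3 + 18707/162*x_2**2 + 113/108*x_2 - 1513/324 → -1612093/162*x_2**2 + 358411/36*x_2 - 1513/324
  leading term x_2**2: subtract (-1612093/9)·h_5 from -1612093/162*x_2**2 + 358411/36*x_2 - 1513/324 → -31883449/36*x_2 + 31883449/36
  leading term x_2: no divisor's leading term divides it; move -31883449/36*x_2 to the remainder.
  leading term 1: no divisor's leading term divides it; move 31883449/36 to the remainder.
  remainder -31883449/36*x_2 + 31883449/36 ≠ 0; add h_6 = -31883449/36*x_2 + 31883449/36 to the basis.

The other S-polynomials (S(f_1,f_4), S(f_2,f_3), S(f_2,f_4), S(f_3,f_4), S(f_1,h_5), S(f_2,h_5), S(f_3,h_5), S(f_4,h_5), S(f_1,h_6), S(f_2,h_6), S(f_3,h_6), S(f_4,h_6), S(h_5,h_6)) all reduce to 0 modulo the current basis, so we have a Gröbner basis.
Inter-reduce: drop elements whose leading term is divisible by another's, tail-reduce, and make monic.
Reduced Gröbner basis: {x_1, x_2 - 1}.
Label its elements g_1 = x_1, g_2 = x_2 - 1.

Reduce p = -5*x_1**2 - 11*x_1*x_2 + 3*x_1 + 3*x_2 - 4 modulo G:
  leading term x_1**2: subtract (-5*x_1)·g_1 from -5*x_1**2 - 11*x_1*x_2 + 3*x_1 + 3*x_2 - 4 → -11*x_1*x_2 + 3*x_1 + 3*x_2 - 4
  leading term x_1*x_2: subtract (-11*x_2)·g_1 from -11*x_1*x_2 + 3*x_1 + 3*x_2 - 4 → 3*x_1 + 3*x_2 - 4
  leading term x_1: subtract (3)·g_1 from 3*x_1 + 3*x_2 - 4 → 3*x_2 - 4
  leading term x_2: subtract (3)·g_2 from 3*x_2 - 4 → -1
  leading term 1: no divisor's leading term divides it; move -1 to the remainder.
  normal form = -1.
The normal form is nonzero, so p ∉ I. Since p minus its normal form lies in I, I + (p) = I + (r) where r = -1; decide whether this ideal is the whole ring.
Here r = -1 is a nonzero constant, hence a unit: 1 ∈ I + (p), the Gröbner basis of I + (p) is {1}, and the enlarged system has no common solution — adjoining p is inconsistent.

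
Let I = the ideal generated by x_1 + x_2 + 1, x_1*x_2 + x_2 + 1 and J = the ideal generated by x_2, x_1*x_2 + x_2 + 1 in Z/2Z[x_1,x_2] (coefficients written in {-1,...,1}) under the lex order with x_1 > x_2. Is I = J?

No, the ideals differ.

For a fixed monomial order, each ideal has a unique reduced Gröbner basis; comparing bases decides equality.
Buchberger on the first generating set:
f_1 = x_1 + x_2 + 1, LT = x_1.
f_2 = x_1*x_2 + x_2 + 1, LT = x_1*x_2.

S(f_1,f_2): lcm = x_1*x_2. S = x_2**2 + 1.
  leading term x_2**2: no divisor's leading term divides it; move x_2**2 to the remainder.
  leading term 1: no divisor's leading term divides it; move 1 to the remainder.
  remainder x_2**2 + 1 ≠ 0; add g_3 = x_2**2 + 1 to the basis.

The other S-polynomials (S(f_1,g_3), S(f_2,g_3)) all reduce to 0 modulo the current basis, so we have a Gröbner basis.
Inter-reduce: drop elements whose leading term is divisible by another's, tail-reduce, and make monic.
Reduced Gröbner basis: {x_1 + x_2 + 1, x_2**2 + 1}.

Buchberger on the second generating set:
h_1 = x_2, LT = x_2.
h_2 = x_1*x_2 + x_2 + 1, LT = x_1*x_2.

S(h_1,h_2): lcm = x_1*x_2. S = x_2 + 1.
  leading term x_2: subtract (1)·h_1 from x_2 + 1 → 1
  leading term 1: no divisor's leading term divides it; move 1 to the remainder.
  remainder 1 ≠ 0; add k_3 = 1 to the basis.

The other S-polynomials (S(h_1,k_3), S(h_2,k_3)) all reduce to 0 modulo the current basis, so we have a Gröbner basis.
Inter-reduce: drop elements whose leading term is divisible by another's, tail-reduce, and make monic.
Reduced Gröbner basis: {1}.

The bases are distinct; the ideals are different.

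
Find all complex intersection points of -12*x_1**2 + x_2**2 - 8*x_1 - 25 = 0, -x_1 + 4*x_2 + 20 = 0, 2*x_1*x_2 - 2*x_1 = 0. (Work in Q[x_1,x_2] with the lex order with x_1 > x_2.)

Compute a lex Gröbner basis by Buchberger's algorithm.
f_1 = -12*x_1**2 - 8*x_1 + x_2**2 - 25, LT = x_1**2.
f_2 = -x_1 + 4*x_2 + 20, LT = x_1.
f_3 = 2*x_1*x_2 - 2*x_1, LT = x_1*x_2.

S(f_1,f_2): lcm = x_1**2. S = 4*x_1*x_2 + 62/3*x_1 - 1/12*x_2**2 + 25/12.
  reduce S modulo (f_1, f_2, f_3):
  remainder 191/12*x_2**2 + 488/3*x_2 + 4985/12 ≠ 0; add h_4 = 191/12*x_2**2 + 488/3*x_2 + 4985/12 to the basis.

S(f_1,f_3): lcm = x_1**2*x_2. S = x_1**2 + 2/3*x_1*x_2 - 1/12*x_2**3 + 25/12*x_2.
  reduce S modulo (f_1, f_2, f_3, h_4):
  remainder -798336/36481*x_2 - 3991680/36481 ≠ 0; add h_5 = -798336/36481*x_2 - 3991680/36481 to the basis.

The other S-polynomials (S(f_2,f_3), S(f_1,h_4), S(f_2,h_4), S(f_3,h_4), S(f_1,h_5), S(f_2,h_5), S(f_3,h_5), S(h_4,h_5)) all reduce to 0 modulo the current basis, so we have a Gröbner basis.
Inter-reduce: drop elements whose leading term is divisible by another's, tail-reduce, and make monic.
Reduced Gröbner basis: {x_1, x_2 + 5}.

From the last basis element, x_2 + 5 = 0, so x_2 takes values in {-5}. Each choice, substituted upward through the basis, yields the corresponding point(s) of the solution set.
  x_2 = -5: the earlier basis element becomes x_1 = 0, giving x_1 = 0 — point (0, -5).

{(0, -5)}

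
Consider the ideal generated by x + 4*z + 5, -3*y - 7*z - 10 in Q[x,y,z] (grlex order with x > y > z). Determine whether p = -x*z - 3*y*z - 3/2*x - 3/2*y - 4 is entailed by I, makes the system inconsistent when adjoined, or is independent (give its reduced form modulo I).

-x*z - 3*y*z - 3/2*x - 3/2*y - 4 is independent of I; its normal form modulo I is 11*z**2 + 49/2*z + 17/2.

First compute the reduced Gröbner basis of I by Buchberger's algorithm.
f_1 = x + 4*z + 5, LT = x.
f_2 = -3*y - 7*z - 10, LT = y.

S(f_1,f_2): leading monomials are coprime, so the S-polynomial reduces to 0 (Buchberger's first criterion).
Every S-polynomial of the final basis reduces to 0, so we have a Gröbner basis.
Inter-reduce: drop elements whose leading term is divisible by another's, tail-reduce, and make monic.
Reduced Gröbner basis: {x + 4*z + 5, y + 7/3*z + 10/3}.
Label its elements g_1 = x + 4*z + 5, g_2 = y + 7/3*z + 10/3.

Reduce p = -x*z - 3*y*z - 3/2*x - 3/2*y - 4 modulo G:
  leading term x*z: subtract (-z)·g_1 from -x*z - 3*y*z - 3/2*x - 3/2*y - 4 → -3*y*z + 4*z**2 - 3/2*x - 3/2*y + 5*z - 4
  leading term y*z: subtract (-3*z)·g_2 from -3*y*z + 4*z**2 - 3/2*x - 3/2*y + 5*z - 4 → 11*z**2 - 3/2*x - 3/2*y + 15*z - 4
  leading term z**2: no divisor's leading term divides it; move 11*z**2 to the remainder.
  leading term x: subtract (-3/2)·g_1 from -3/2*x - 3/2*y + 15*z - 4 → -3/2*y + 21*z + 7/2
  leading term y: subtract (-3/2)·g_2 from -3/2*y + 21*z + 7/2 → 49/2*z + 17/2
  leading term z: no divisor's leading term divides it; move 49/2*z to the remainder.
  leading term 1: no divisor's leading term divides it; move 17/2 to the remainder.
  normal form = 11*z**2 + 49/2*z + 17/2.
The normal form is nonzero, so p ∉ I. Since p minus its normal form lies in I, I + (p) = I + (r) where r = 11*z**2 + 49/2*z + 17/2; decide whether this ideal is the whole ring.
Run Buchberger on G together with r (pairs among the g_i already reduce to 0 since G is a Gröbner basis):
g_1 = x + 4*z + 5, LT = x.
g_2 = y + 7/3*z + 10/3, LT = y.
r = 11*z**2 + 49/2*z + 17/2, LT = z**2.

S(g_1,g_2): leading monomials are coprime, so the S-polynomial reduces to 0 (Buchberger's first criterion).
S(g_1,r): leading monomials are coprime, so the S-polynomial reduces to 0 (Buchberger's first criterion).
S(g_2,r): leading monomials are coprime, so the S-polynomial reduces to 0 (Buchberger's first criterion).
Every S-polynomial of the final basis reduces to 0, so we have a Gröbner basis.
Inter-reduce: drop elements whose leading term is divisible by another's, tail-reduce, and make monic.
Reduced Gröbner basis: {z**2 + 49/22*z + 17/22, x + 4*z + 5, y + 7/3*z + 10/3}.
The reduced Gröbner basis of I + (p) is {z**2 + 49/22*z + 17/22, x + 4*z + 5, y + 7/3*z + 10/3} ≠ {1}, a proper ideal, so the enlarged system stays consistent: p is independent of I, with normal form 11*z**2 + 49/2*z + 17/2.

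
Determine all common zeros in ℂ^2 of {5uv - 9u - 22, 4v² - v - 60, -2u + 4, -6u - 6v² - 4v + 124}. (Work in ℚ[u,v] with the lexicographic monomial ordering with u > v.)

{(2, 4)}

Compute a lex Gröbner basis by Buchberger's algorithm.
f_1 = 5uv - 9u - 22, LT = uv.
f_2 = 4v² - v - 60, LT = v².
f_3 = -2u + 4, LT = u.
f_4 = -6u - 6v² - 4v + 124, LT = u.

S(f_1,f_2): lcm = uv². S = -31/20uv + 15u - 22/5v.
  leading term uv: subtract (-31/100)·f_1 from -31/20uv + 15u - 22/5v → 1221/100u - 22/5v - 341/50
  leading term u: subtract (-1221/200)·f_3 from 1221/100u - 22/5v - 341/50 → -22/5v + 88/5
  leading term v: no divisor's leading term divides it; move -22/5v to the remainder.
  leading term 1: no divisor's leading term divides it; move 88/5 to the remainder.
  remainder -22/5v + 88/5 ≠ 0; add h_5 = -22/5v + 88/5 to the basis.

The other S-polynomials (S(f_1,f_3), S(f_1,f_4), S(f_2,f_3), S(f_2,f_4), S(f_3,f_4), S(f_1,h_5), S(f_2,h_5), S(f_3,h_5), S(f_4,h_5)) all reduce to 0 modulo the current basis, so we have a Gröbner basis.
Inter-reduce: drop elements whose leading term is divisible by another's, tail-reduce, and make monic.
Reduced Gröbner basis: {u - 2, v - 4}.

Since the basis is lex-ordered, v - 4 is univariate in v. Its roots are {4}. Back-substituting each root into the other basis elements fixes the other coordinates.
  v = 4: the earlier basis element becomes u - 2 = 0, giving u = 2 — point (2, 4).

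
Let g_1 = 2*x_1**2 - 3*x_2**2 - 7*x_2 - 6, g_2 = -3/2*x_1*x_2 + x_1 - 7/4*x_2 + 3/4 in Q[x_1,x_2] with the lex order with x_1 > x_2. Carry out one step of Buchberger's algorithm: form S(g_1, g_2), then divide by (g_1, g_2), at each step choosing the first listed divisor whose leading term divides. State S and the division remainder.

lcm(LM(g_1), LM(g_2)) = x_1**2*x_2.
S = (lcm/LT(g_1))·g_1 − (lcm/LT(g_2))·g_2 = 2/3*x_1**2 - 7/6*x_1*x_2 + 1/2*x_1 - 3/2*x_2**3 - 7/2*x_2**2 - 3*x_2.
Reduce S modulo (g_1, g_2) in that order:
  leading term x_1**2: subtract (1/3)·g_1 from 2/3*x_1**2 - 7/6*x_1*x_2 + 1/2*x_1 - 3/2*x_2**3 - 7/2*x_2**2 - 3*x_2 → -7/6*x_1*x_2 + 1/2*x_1 - 3/2*x_2**3 - 5/2*x_2**2 - 2/3*x_2 + 2
  leading term x_1*x_2: subtract (7/9)·g_2 from -7/6*x_1*x_2 + 1/2*x_1 - 3/2*x_2**3 - 5/2*x_2**2 - 2/3*x_2 + 2 → -5/18*x_1 - 3/2*x_2**3 - 5/2*x_2**2 + 25/36*x_2 + 17/12
  leading term x_1: no divisor's leading term divides it; move -5/18*x_1 to the remainder.
  leading term x_2**3: no divisor's leading term divides it; move -3/2*x_2**3 to the remainder.
  leading term x_2**2: no divisor's leading term divides it; move -5/2*x_2**2 to the remainder.
  leading term x_2: no divisor's leading term divides it; move 25/36*x_2 to the remainder.
  leading term 1: no divisor's leading term divides it; move 17/12 to the remainder.
The remainder -5/18*x_1 - 3/2*x_2**3 - 5/2*x_2**2 + 25/36*x_2 + 17/12 is nonzero, so it would be added as the next basis element.

S(g_1, g_2) = 2/3*x_1**2 - 7/6*x_1*x_2 + 1/2*x_1 - 3/2*x_2**3 - 7/2*x_2**2 - 3*x_2; remainder on division = -5/18*x_1 - 3/2*x_2**3 - 5/2*x_2**2 + 25/36*x_2 + 17/12.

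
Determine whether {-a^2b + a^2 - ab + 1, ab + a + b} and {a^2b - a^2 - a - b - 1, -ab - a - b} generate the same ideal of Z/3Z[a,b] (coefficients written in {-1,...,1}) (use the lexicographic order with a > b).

Yes, the ideals are equal.

Two ideals are equal iff their reduced Gröbner bases coincide (the reduced basis is unique for a fixed ordering).
Buchberger on the first generating set:
f_1 = -a^2b + a^2 - ab + 1, LT = a^2b.
f_2 = ab + a + b, LT = ab.

S(f_1,f_2): lcm = a^2b. S = a^2 - 1.
  leading term a^2: no divisor's leading term divides it; move a^2 to the remainder.
  leading term 1: no divisor's leading term divides it; move -1 to the remainder.
  remainder a^2 - 1 ≠ 0; add g_3 = a^2 - 1 to the basis.

S(f_1,g_3): lcm = a^2b. S = -a^2 + ab + b - 1.
  leading term a^2: subtract (-1)·g_3 from -a^2 + ab + b - 1 → ab + b + 1
  leading term ab: subtract (1)·f_2 from ab + b + 1 → -a + 1
  leading term a: no divisor's leading term divides it; move -a to the remainder.
  leading term 1: no divisor's leading term divides it; move 1 to the remainder.
  remainder -a + 1 ≠ 0; add g_4 = -a + 1 to the basis.

S(f_1,g_4): lcm = a^2b. S = -a^2 - ab - 1.
  leading term a^2: subtract (-1)·g_3 from -a^2 - ab - 1 → -ab + 1
  leading term ab: subtract (-1)·f_2 from -ab + 1 → a + b + 1
  leading term a: subtract (-1)·g_4 from a + b + 1 → b - 1
  leading term b: no divisor's leading term divides it; move b to the remainder.
  leading term 1: no divisor's leading term divides it; move -1 to the remainder.
  remainder b - 1 ≠ 0; add g_5 = b - 1 to the basis.

The other S-polynomials (S(f_2,g_3), S(f_2,g_4), S(g_3,g_4), S(f_1,g_5), S(f_2,g_5), S(g_3,g_5), S(g_4,g_5)) all reduce to 0 modulo the current basis, so we have a Gröbner basis.
Inter-reduce: drop elements whose leading term is divisible by another's, tail-reduce, and make monic.
Reduced Gröbner basis: {a - 1, b - 1}.

Buchberger on the second generating set:
h_1 = a^2b - a^2 - a - b - 1, LT = a^2b.
h_2 = -ab - a - b, LT = ab.

S(h_1,h_2): lcm = a^2b. S = a^2 - ab - a - b - 1.
  leading term a^2: no divisor's leading term divides it; move a^2 to the remainder.
  leading term ab: subtract (1)·h_2 from -ab - a - b - 1 → -1
  leading term 1: no divisor's leading term divides it; move -1 to the remainder.
  remainder a^2 - 1 ≠ 0; add k_3 = a^2 - 1 to the basis.

S(h_1,k_3): lcm = a^2b. S = -a^2 - a - 1.
  leading term a^2: subtract (-1)·k_3 from -a^2 - a - 1 → -a + 1
  leading term a: no divisor's leading term divides it; move -a to the remainder.
  leading term 1: no divisor's leading term divides it; move 1 to the remainder.
  remainder -a + 1 ≠ 0; add k_4 = -a + 1 to the basis.

S(h_1,k_4): lcm = a^2b. S = -a^2 + ab - a - b - 1.
  leading term a^2: subtract (-1)·k_3 from -a^2 + ab - a - b - 1 → ab - a - b + 1
  leading term ab: subtract (-1)·h_2 from ab - a - b + 1 → a + b + 1
  leading term a: subtract (-1)·k_4 from a + b + 1 → b - 1
  leading term b: no divisor's leading term divides it; move b to the remainder.
  leading term 1: no divisor's leading term divides it; move -1 to the remainder.
  remainder b - 1 ≠ 0; add k_5 = b - 1 to the basis.

The other S-polynomials (S(h_2,k_3), S(h_2,k_4), S(k_3,k_4), S(h_1,k_5), S(h_2,k_5), S(k_3,k_5), S(k_4,k_5)) all reduce to 0 modulo the current basis, so we have a Gröbner basis.
Inter-reduce: drop elements whose leading term is divisible by another's, tail-reduce, and make monic.
Reduced Gröbner basis: {a - 1, b - 1}.

Same reduced basis, so the two generating sets span the same ideal.
The same test decides containment: I ⊆ J iff every generator of I reduces to 0 modulo a Gröbner basis of J.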